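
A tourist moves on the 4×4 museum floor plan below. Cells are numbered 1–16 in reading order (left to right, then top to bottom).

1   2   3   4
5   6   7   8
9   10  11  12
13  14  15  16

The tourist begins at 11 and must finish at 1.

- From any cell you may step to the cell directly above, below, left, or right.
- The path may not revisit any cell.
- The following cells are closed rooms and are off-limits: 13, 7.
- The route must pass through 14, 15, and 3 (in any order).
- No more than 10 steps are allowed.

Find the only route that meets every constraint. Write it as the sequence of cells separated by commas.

11, 10, 14, 15, 16, 12, 8, 4, 3, 2, 1

Any route must reach 14, 15, and 3 and still end at 1 within 10 moves, so the order of the required stops is forced.
Route from 11: left 1 to 10, down 1 to 14, right 2 to 16, up 3 to 4, left 3 to 1 — 10 moves in all.
Check: all required cells visited; 10 ≤ 10 moves.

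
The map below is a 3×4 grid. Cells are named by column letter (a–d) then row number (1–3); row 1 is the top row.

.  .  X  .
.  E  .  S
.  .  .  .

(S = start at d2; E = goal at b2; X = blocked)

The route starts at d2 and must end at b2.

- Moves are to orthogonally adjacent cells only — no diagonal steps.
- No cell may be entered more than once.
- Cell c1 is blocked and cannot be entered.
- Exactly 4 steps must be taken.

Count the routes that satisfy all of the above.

3

Need simple routes of exactly 4 moves from d2 to b2 (Manhattan distance 2, so 1 moves are spent on a detour and 1 undoing it).
Enumerating: d2 d3 c3 c2 b2 | d2 d3 c3 b3 b2 | d2 c2 c3 b3 b2.
That gives 3 routes.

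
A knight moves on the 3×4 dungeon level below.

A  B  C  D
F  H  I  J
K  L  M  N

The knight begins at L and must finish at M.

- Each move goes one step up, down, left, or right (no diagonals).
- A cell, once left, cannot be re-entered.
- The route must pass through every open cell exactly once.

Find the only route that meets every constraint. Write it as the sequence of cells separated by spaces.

L K F A B H I C D J N M

Need to visit all 12 open cells exactly once, starting at L and ending at M.
Cell N has only two open neighbours (J and M), so the path must pass straight through it: one of those is the cell it's entered from and the other is where it exits.
Route from L: left to K, 2× up (reaching A), right to B, down to H, right to I, up to C, right to D, 2× down (reaching N), left to M — 11 moves in all.
Check: all 12 open cells covered.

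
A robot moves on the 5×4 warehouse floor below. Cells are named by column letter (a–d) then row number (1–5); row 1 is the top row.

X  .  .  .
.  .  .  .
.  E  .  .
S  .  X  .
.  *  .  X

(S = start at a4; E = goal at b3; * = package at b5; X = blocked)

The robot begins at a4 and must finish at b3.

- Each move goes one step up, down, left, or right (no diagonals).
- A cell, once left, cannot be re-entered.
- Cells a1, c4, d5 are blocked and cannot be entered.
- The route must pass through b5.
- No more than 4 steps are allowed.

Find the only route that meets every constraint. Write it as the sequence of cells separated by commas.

a4, a5, b5, b4, b3

The budget equals the shortest possible length, so every move has to be on a shortest route through the required cells.
Route from a4: down to a5, right to b5, 2× up (reaching b3) — 4 moves in all.
Check: all required cells visited; 4 ≤ 4 moves.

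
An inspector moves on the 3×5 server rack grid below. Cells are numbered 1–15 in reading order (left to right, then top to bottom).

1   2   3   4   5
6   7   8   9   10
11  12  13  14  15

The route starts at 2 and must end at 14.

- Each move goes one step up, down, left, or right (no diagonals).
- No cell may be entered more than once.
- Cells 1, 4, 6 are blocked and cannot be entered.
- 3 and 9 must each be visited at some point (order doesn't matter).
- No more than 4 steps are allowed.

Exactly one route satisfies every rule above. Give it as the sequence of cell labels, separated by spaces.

The 4-move cap with required stops at 3, 9 leaves no slack for detours.
Route from 2: right 1 to 3, down 1 to 8, right 1 to 9, down 1 to 14 — 4 moves in all.
Check: all required cells visited; 4 ≤ 4 moves.

2 3 8 9 14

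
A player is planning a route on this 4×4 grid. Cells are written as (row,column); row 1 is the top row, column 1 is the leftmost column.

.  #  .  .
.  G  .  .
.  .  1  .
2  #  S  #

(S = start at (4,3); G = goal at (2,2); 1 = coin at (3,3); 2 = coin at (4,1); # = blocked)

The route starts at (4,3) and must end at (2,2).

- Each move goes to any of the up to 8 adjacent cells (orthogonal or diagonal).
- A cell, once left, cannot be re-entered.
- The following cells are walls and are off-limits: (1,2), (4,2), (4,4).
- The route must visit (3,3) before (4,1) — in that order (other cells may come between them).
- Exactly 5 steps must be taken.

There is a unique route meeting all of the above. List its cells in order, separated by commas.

The waypoints must appear in the order (3,3), (4,1), with no cell reused.
Route from (4,3): up to (3,3), left to (3,2), down-left to (4,1), up to (3,1), up-right to (2,2) — 5 moves in all.
Check: order respected (1 at step 1, 2 at step 3); 5 moves as required.

(4,3), (3,3), (3,2), (4,1), (3,1), (2,2)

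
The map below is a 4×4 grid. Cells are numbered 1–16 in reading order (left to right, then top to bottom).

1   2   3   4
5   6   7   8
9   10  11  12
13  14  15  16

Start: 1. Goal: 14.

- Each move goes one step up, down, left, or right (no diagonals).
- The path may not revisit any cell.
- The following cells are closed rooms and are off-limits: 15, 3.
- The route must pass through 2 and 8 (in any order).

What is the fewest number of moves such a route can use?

Any route passes through 2 and 8 in some order between 1 and 14. Summing Manhattan distances along each leg and taking the cheapest ordering (1 → 2 → 8 → 14) gives a lower bound of 1 + 3 + 4 = 8 moves.
A route of 8 moves achieves this: 1 → 2 → 6 → 7 → 8 → 12 → 11 → 10 → 14.
Since 8 matches the lower bound, it is optimal.

8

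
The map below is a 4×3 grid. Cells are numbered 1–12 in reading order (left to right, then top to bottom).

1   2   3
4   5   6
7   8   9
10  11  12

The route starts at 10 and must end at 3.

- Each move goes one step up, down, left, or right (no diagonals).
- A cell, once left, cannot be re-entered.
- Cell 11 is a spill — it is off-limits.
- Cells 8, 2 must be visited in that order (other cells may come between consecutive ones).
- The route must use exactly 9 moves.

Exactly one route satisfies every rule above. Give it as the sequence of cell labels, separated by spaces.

10 7 8 9 6 5 4 1 2 3

The waypoints must appear in the order 8, 2, with no cell reused.
Route from 10: up 1 to 7, right 2 to 9, up 1 to 6, left 2 to 4, up 1 to 1, right 2 to 3 — 9 moves in all.
Check: order respected (8 at step 2, 2 at step 8); 9 moves as required.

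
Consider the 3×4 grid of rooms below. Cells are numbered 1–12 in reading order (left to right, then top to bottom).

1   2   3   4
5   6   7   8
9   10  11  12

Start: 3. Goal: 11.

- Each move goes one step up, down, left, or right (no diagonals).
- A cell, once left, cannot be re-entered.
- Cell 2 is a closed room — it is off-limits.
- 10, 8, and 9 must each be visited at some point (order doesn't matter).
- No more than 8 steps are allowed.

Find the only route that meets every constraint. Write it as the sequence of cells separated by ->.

The 8-move cap with required stops at 10, 8, 9 leaves no slack for detours.
Route from 3: right 1 to 4, down 1 to 8, left 3 to 5, down 1 to 9, right 2 to 11 — 8 moves in all.
Check: all required cells visited; 8 ≤ 8 moves.

3 -> 4 -> 8 -> 7 -> 6 -> 5 -> 9 -> 10 -> 11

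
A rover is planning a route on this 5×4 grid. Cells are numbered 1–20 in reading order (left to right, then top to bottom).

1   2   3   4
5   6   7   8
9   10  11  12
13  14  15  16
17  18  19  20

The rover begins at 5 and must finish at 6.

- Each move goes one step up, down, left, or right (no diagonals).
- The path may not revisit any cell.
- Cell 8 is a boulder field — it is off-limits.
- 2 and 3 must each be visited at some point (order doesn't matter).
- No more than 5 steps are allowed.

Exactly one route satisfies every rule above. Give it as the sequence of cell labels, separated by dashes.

Any route must reach 2 and 3 and still end at 6 within 5 moves, so the order of the required stops is forced.
Route from 5: up 1 to 1, right 2 to 3, down 1 to 7, left 1 to 6 — 5 moves in all.
Check: all required cells visited; 5 ≤ 5 moves.

5 - 1 - 2 - 3 - 7 - 6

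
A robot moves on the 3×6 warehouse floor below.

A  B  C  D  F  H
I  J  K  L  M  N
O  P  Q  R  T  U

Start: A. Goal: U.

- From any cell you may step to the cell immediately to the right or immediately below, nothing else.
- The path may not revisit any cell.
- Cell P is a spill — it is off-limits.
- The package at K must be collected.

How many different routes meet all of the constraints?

A right/down-only route from A to U makes exactly 2 down-moves and 5 right-moves in some order.
With no other constraints that would be C(7,2) = 21 routes.
Split at K and multiply the segment counts (each segment already excludes blocked cells): A→K: 3; K→U: 4; product = 12.
That gives 12 routes.

12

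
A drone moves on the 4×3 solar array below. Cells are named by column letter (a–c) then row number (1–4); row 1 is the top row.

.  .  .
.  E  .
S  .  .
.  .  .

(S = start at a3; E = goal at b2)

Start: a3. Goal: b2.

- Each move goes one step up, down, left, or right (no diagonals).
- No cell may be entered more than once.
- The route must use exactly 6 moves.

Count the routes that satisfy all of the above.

6

Need simple routes of exactly 6 moves from a3 to b2 (Manhattan distance 2, so 2 moves are spent on a detour and 2 undoing it).
Enumerating: a3 a2 a1 b1 c1 c2 b2 | a3 a4 b4 b3 c3 c2 b2 | a3 a4 b4 c4 c3 c2 b2 | a3 a4 b4 c4 c3 b3 b2 | a3 b3 b4 c4 c3 c2 b2 | a3 b3 c3 c2 c1 b1 b2.
That gives 6 routes.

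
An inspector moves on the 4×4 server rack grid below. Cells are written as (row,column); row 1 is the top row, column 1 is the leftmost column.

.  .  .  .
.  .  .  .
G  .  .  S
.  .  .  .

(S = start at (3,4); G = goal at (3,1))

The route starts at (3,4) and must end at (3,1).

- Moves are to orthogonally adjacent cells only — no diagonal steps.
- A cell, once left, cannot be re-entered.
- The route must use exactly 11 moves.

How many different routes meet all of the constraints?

27

Need simple routes of exactly 11 moves from (3,4) to (3,1) (Manhattan distance 3, so 4 moves are spent on a detour and 4 undoing it).
Branch systematically from the start, pruning whenever the remaining move budget drops below the Manhattan distance to (3,1) or differs from it in parity. Grouping the completions by first move — via (2,4): 12; via (4,4): 10; via (3,3): 5 — and summing: 12 + 10 + 5 = 27.
That gives 27 routes.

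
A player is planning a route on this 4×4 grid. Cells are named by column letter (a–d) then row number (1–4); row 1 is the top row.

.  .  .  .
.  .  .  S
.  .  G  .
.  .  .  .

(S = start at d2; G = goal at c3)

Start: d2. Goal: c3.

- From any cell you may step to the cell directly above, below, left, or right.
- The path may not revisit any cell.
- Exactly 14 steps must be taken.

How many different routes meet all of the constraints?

Need simple routes of exactly 14 moves from d2 to c3 (Manhattan distance 2, so 6 moves are spent on a detour and 6 undoing it).
Enumerating: d2 d1 c1 c2 b2 b1 a1 a2 a3 a4 b4 c4 d4 d3 c3 | d2 d1 c1 c2 b2 b1 a1 a2 a3 b3 b4 c4 d4 d3 c3 | d2 d1 c1 b1 a1 a2 b2 b3 a3 a4 b4 c4 d4 d3 c3 | d2 d3 d4 c4 b4 a4 a3 a2 a1 b1 c1 c2 b2 b3 c3 | d2 d3 d4 c4 b4 a4 a3 b3 b2 a2 a1 b1 c1 c2 c3 | d2 c2 c1 b1 a1 a2 b2 b3 a3 a4 b4 c4 d4 d3 c3.
That gives 6 routes.

6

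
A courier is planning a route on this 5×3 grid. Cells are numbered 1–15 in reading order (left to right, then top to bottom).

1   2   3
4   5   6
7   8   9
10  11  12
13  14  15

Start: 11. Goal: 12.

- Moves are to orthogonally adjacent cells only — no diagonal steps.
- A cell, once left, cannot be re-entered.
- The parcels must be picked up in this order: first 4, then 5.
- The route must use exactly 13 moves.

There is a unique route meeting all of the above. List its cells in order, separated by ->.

The waypoints must appear in the order 4, 5, with no cell reused.
Route from 11: down to 14, left to 13, 4× up (reaching 1), 2× right (reaching 3), down to 6, left to 5, down to 8, right to 9, down to 12 — 13 moves in all.
Check: order respected (4 at step 5, 5 at step 10); 13 moves as required.

11 -> 14 -> 13 -> 10 -> 7 -> 4 -> 1 -> 2 -> 3 -> 6 -> 5 -> 8 -> 9 -> 12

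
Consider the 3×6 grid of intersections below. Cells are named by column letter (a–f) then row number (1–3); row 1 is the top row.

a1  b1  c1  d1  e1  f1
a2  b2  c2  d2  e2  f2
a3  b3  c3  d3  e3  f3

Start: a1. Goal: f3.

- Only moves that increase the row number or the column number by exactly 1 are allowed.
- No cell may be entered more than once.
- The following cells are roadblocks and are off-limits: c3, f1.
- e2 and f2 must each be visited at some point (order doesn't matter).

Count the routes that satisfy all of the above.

A right/down-only route from a1 to f3 makes exactly 2 down-moves and 5 right-moves in some order.
With no other constraints that would be C(7,2) = 21 routes.
A monotone route can only reach the required cells in the order e2, f2, so split there and multiply the segment counts (each segment already excludes blocked cells): a1→e2: 5; e2→f2: 1; f2→f3: 1; product = 5.
That gives 5 routes.

5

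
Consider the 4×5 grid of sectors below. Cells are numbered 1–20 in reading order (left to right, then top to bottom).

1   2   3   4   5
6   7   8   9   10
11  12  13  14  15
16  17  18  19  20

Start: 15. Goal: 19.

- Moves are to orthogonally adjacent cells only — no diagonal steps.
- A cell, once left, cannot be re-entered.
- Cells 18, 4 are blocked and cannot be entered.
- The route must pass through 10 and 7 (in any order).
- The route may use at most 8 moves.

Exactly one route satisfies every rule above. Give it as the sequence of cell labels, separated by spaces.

The budget equals the shortest possible length, so every move has to be on a shortest route through the required cells.
Route from 15: up 1 to 10, left 3 to 7, down 1 to 12, right 2 to 14, down 1 to 19 — 8 moves in all.
Check: all required cells visited; 8 ≤ 8 moves.

15 10 9 8 7 12 13 14 19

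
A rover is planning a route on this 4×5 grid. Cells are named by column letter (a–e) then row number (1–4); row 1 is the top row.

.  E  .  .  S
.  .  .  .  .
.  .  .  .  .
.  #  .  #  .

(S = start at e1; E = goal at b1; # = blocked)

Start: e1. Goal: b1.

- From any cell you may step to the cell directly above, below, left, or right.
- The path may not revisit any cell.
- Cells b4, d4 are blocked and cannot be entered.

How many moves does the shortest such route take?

The Manhattan distance from e1 to b1 is |1−1| + |5−2| = 3, so at least 3 moves are needed.
A route of 3 moves achieves this: e1 → d1 → c1 → b1.
Since 3 matches the lower bound, it is optimal.

3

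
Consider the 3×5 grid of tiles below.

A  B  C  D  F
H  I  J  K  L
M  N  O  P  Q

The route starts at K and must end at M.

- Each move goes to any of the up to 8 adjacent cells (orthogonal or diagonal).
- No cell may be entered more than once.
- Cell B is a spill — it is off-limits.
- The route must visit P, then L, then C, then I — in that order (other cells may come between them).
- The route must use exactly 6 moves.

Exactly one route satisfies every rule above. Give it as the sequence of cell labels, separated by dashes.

The waypoints must appear in the order P, L, C, I, with no cell reused.
Route from K: down 1 to P, up-right 1 to L, up-left 1 to D, left 1 to C, down-left 2 to M — 6 moves in all.
Check: order respected (P at step 1, L at step 2, C at step 4, I at step 5); 6 moves as required.

K - P - L - D - C - I - M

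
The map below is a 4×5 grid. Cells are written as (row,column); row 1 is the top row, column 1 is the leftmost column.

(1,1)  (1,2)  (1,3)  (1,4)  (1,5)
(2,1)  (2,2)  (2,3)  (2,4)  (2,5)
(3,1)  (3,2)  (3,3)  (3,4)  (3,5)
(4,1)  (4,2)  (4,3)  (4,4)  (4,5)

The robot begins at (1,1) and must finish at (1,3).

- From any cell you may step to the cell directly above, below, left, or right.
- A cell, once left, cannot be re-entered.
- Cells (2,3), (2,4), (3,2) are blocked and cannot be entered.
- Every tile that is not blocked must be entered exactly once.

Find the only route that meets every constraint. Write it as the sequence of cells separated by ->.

Need to visit all 17 open cells exactly once, starting at (1,1) and ending at (1,3).
Cell (4,1) has only two open neighbours ((3,1) and (4,2)), so the path must pass straight through it: one of those is the cell it's entered from and the other is where it exits.
Route from (1,1): right to (1,2), down to (2,2), left to (2,1), 2× down (reaching (4,1)), 2× right (reaching (4,3)), up to (3,3), right to (3,4), down to (4,4), right to (4,5), 3× up (reaching (1,5)), 2× left (reaching (1,3)) — 16 moves in all.
Check: all 17 open cells covered.

(1,1) -> (1,2) -> (2,2) -> (2,1) -> (3,1) -> (4,1) -> (4,2) -> (4,3) -> (3,3) -> (3,4) -> (4,4) -> (4,5) -> (3,5) -> (2,5) -> (1,5) -> (1,4) -> (1,3)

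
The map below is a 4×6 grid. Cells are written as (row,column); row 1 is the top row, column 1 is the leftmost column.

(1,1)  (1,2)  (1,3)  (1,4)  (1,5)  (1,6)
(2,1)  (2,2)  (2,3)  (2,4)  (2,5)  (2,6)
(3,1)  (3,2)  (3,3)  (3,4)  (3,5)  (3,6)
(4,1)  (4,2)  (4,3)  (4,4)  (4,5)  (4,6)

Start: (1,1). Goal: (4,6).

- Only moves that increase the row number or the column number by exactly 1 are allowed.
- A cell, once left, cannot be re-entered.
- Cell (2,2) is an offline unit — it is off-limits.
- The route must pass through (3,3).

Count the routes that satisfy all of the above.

8

A right/down-only route from (1,1) to (4,6) makes exactly 3 down-moves and 5 right-moves in some order.
With no other constraints that would be C(8,3) = 56 routes.
Split at (3,3) and multiply the segment counts (each segment already excludes blocked cells): (1,1)→(3,3): 2; (3,3)→(4,6): 4; product = 8.
That gives 8 routes.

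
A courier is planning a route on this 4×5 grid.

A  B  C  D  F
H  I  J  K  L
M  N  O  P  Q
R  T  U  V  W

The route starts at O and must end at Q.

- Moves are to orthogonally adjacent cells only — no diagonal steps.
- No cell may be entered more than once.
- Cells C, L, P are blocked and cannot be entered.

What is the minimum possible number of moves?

4

The Manhattan distance from O to Q is |3−3| + |3−5| = 2, so at least 2 moves are needed.
That bound ignores the blocked cells. Measuring each leg by the fewest moves that actually steer around them (O→Q: 4) raises the lower bound to 4.
A route of 4 moves exists: O → U → V → W → Q.
Since 4 matches that lower bound, it is optimal.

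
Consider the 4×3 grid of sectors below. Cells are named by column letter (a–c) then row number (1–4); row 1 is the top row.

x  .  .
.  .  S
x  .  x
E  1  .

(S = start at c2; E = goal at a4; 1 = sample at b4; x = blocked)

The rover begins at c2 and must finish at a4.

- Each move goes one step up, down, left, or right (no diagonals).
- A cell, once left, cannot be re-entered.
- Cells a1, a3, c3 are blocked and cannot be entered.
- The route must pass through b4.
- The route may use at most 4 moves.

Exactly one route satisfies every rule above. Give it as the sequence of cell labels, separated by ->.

The budget equals the shortest possible length, so every move has to be on a shortest route through the required cells.
Route from c2: left 1 to b2, down 2 to b4, left 1 to a4 — 4 moves in all.
Check: all required cells visited; 4 ≤ 4 moves.

c2 -> b2 -> b3 -> b4 -> a4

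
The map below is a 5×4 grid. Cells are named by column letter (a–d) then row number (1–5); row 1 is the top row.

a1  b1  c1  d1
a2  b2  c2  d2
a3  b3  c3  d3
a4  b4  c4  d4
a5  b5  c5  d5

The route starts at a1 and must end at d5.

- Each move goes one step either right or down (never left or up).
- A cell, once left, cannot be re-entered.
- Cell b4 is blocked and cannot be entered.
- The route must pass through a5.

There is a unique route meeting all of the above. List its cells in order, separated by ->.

Moves only go right or down, so the column and row indices never decrease.
Route from a1: down 4 to a5, right 3 to d5 — 7 moves in all.
Check: all required cells visited.

a1 -> a2 -> a3 -> a4 -> a5 -> b5 -> c5 -> d5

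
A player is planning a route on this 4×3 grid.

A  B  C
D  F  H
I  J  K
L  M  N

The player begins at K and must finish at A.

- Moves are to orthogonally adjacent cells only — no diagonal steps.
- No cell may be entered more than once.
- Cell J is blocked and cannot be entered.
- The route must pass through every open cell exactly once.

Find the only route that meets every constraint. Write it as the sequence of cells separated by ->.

K -> N -> M -> L -> I -> D -> F -> H -> C -> B -> A

Need to visit all 11 open cells exactly once, starting at K and ending at A.
Route from K: down to N, 2× left (reaching L), 2× up (reaching D), 2× right (reaching H), up to C, 2× left (reaching A) — 10 moves in all.
Check: all 11 open cells covered.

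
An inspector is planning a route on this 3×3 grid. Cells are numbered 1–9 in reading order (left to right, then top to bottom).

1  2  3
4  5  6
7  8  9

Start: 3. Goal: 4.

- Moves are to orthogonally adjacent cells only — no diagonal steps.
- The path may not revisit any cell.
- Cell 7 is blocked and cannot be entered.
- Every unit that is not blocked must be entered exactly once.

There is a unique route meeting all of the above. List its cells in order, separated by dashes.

Need to visit all 8 open cells exactly once, starting at 3 and ending at 4.
Cell 8 has only two open neighbours (5 and 9), so the path must pass straight through it: one of those is the cell it's entered from and the other is where it exits.
Route from 3: 2× down (reaching 9), left to 8, 2× up (reaching 2), left to 1, down to 4 — 7 moves in all.
Check: all 8 open cells covered.

3 - 6 - 9 - 8 - 5 - 2 - 1 - 4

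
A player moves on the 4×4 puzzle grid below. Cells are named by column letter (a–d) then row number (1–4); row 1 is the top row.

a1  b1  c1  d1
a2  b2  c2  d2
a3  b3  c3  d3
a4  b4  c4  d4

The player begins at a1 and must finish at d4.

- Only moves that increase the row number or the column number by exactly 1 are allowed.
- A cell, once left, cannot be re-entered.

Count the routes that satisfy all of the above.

20

A right/down-only route from a1 to d4 makes exactly 3 down-moves and 3 right-moves in some order.
With no other constraints that would be C(6,3) = 20 routes.
That gives 20 routes.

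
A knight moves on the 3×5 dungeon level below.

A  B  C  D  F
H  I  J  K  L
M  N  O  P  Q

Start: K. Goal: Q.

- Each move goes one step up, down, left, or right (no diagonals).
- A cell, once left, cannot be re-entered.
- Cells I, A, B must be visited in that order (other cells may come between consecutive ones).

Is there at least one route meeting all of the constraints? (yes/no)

One route that works: K → J → I → H → A → B → C → D → F → L → Q.

yes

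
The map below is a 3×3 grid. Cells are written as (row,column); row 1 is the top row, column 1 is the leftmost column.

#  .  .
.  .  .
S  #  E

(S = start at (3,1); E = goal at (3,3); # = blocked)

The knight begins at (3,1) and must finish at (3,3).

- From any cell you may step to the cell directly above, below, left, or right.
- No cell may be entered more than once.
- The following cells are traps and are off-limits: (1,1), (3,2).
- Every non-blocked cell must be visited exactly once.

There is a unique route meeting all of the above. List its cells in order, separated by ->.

(3,1) -> (2,1) -> (2,2) -> (1,2) -> (1,3) -> (2,3) -> (3,3)

Need to visit all 7 open cells exactly once, starting at (3,1) and ending at (3,3).
Route from (3,1): up to (2,1), right to (2,2), up to (1,2), right to (1,3), 2× down (reaching (3,3)) — 6 moves in all.
Check: all 7 open cells covered.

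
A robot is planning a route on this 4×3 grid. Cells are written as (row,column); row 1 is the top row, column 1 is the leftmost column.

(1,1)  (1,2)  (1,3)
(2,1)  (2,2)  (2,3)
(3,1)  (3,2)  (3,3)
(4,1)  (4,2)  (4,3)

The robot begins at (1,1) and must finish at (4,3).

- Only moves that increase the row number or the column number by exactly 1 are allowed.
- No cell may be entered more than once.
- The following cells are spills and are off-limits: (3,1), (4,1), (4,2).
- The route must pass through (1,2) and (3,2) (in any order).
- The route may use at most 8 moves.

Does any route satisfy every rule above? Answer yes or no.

One route that works: (1,1) → (1,2) → (2,2) → (3,2) → (3,3) → (4,3).

yes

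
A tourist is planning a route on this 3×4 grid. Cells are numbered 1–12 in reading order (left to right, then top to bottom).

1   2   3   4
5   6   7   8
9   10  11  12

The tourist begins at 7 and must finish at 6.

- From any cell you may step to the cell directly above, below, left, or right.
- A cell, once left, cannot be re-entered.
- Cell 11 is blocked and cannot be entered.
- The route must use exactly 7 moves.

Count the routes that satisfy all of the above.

2

Need simple routes of exactly 7 moves from 7 to 6 (Manhattan distance 1, so 3 moves are spent on a detour and 3 undoing it).
Enumerating: 7 3 2 1 5 9 10 6 | 7 8 4 3 2 1 5 6.
That gives 2 routes.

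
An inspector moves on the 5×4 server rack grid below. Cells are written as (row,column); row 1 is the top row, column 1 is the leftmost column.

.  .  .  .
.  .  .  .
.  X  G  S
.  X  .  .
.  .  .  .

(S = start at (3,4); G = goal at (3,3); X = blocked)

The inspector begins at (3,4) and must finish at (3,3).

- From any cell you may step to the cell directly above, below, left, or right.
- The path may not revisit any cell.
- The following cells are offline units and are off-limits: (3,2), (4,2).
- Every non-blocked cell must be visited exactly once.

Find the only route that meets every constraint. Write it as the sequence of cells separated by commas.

Need to visit all 18 open cells exactly once, starting at (3,4) and ending at (3,3).
Cell (3,1) has only two open neighbours ((2,1) and (4,1)), so the path must pass straight through it: one of those is the cell it's entered from and the other is where it exits.
Route from (3,4): up 2 to (1,4), left 1 to (1,3), down 1 to (2,3), left 1 to (2,2), up 1 to (1,2), left 1 to (1,1), down 4 to (5,1), right 3 to (5,4), up 1 to (4,4), left 1 to (4,3), up 1 to (3,3) — 17 moves in all.
Check: all 18 open cells covered.

(3,4), (2,4), (1,4), (1,3), (2,3), (2,2), (1,2), (1,1), (2,1), (3,1), (4,1), (5,1), (5,2), (5,3), (5,4), (4,4), (4,3), (3,3)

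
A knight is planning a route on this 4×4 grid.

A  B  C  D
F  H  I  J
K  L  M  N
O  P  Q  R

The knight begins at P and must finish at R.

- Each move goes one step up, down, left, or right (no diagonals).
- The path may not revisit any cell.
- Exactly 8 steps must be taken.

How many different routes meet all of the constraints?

Need simple routes of exactly 8 moves from P to R (Manhattan distance 2, so 3 moves are spent on a detour and 3 undoing it).
Branch systematically from the start, pruning whenever the remaining move budget drops below the Manhattan distance to R or differs from it in parity. Grouping the completions by first move — via L: 10; via O: 9; via Q: 2 — and summing: 10 + 9 + 2 = 21.
That gives 21 routes.

21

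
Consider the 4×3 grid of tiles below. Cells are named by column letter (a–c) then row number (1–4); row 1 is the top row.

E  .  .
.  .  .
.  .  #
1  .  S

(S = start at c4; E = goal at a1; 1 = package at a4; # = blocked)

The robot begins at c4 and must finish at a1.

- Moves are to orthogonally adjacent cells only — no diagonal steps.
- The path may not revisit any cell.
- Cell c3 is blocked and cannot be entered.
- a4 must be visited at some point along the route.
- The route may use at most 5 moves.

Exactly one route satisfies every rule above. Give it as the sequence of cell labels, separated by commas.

c4, b4, a4, a3, a2, a1

Any route must reach a4 and still end at a1 within 5 moves, so the order of the required stops is forced.
Route from c4: left 2 to a4, up 3 to a1 — 5 moves in all.
Check: all required cells visited; 5 ≤ 5 moves.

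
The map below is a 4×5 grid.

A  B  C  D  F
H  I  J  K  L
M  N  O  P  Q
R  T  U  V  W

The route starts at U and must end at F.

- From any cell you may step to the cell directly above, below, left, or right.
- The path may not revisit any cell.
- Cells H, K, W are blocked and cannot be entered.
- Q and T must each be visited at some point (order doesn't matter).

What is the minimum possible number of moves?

Any route passes through Q and T in some order between U and F. Summing Manhattan distances along each leg and taking the cheapest ordering (U → T → Q → F) gives a lower bound of 1 + 4 + 2 = 7 moves.
A route of 7 moves achieves this: U → T → N → O → P → Q → L → F.
Since 7 matches the lower bound, it is optimal.

7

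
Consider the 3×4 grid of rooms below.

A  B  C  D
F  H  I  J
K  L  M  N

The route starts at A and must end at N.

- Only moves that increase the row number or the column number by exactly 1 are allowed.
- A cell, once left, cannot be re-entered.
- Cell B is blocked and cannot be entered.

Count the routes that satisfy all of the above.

4

A right/down-only route from A to N makes exactly 2 down-moves and 3 right-moves in some order.
With no other constraints that would be C(5,2) = 10 routes.
Subtract routes through each blocked cell (inclusion–exclusion for overlaps): − through B: 6 → 4.
That gives 4 routes.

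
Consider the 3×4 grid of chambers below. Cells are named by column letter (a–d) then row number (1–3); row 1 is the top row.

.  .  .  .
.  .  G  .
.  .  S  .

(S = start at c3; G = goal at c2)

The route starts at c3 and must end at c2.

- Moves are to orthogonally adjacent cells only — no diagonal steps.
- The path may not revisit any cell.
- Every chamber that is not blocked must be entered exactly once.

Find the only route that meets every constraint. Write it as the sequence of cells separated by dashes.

Need to visit all 12 open cells exactly once, starting at c3 and ending at c2.
Route from c3: right to d3, 2× up (reaching d1), 3× left (reaching a1), 2× down (reaching a3), right to b3, up to b2, right to c2 — 11 moves in all.
Check: all 12 open cells covered.

c3 - d3 - d2 - d1 - c1 - b1 - a1 - a2 - a3 - b3 - b2 - c2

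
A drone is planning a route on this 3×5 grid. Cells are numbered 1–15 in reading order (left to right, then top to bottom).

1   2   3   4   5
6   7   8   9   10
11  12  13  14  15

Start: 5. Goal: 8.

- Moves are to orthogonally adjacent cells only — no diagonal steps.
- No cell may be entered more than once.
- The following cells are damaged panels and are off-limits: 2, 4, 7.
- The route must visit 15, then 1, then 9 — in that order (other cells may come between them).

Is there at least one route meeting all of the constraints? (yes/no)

1 must be visited but has only one open neighbour (6), and it is neither the start nor the goal — the route would have to enter and leave through 6, re-entering it.

no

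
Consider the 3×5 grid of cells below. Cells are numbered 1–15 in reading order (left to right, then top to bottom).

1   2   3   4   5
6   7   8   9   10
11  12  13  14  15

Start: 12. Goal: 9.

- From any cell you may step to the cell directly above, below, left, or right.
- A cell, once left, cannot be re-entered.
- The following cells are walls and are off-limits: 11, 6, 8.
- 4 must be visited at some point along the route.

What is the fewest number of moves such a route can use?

5

Any route passes through 4 somewhere between 12 and 9. Summing Manhattan distances along the two legs (12 → 4 → 9) gives a lower bound of 4 + 1 = 5 moves.
A route of 5 moves achieves this: 12 → 7 → 2 → 3 → 4 → 9.
Since 5 matches the lower bound, it is optimal.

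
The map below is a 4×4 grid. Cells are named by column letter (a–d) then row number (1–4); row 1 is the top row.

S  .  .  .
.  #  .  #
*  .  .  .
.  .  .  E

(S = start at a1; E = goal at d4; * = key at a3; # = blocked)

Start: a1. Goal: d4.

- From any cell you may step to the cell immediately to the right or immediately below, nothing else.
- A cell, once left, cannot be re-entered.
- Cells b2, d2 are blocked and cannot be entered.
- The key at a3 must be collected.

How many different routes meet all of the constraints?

A right/down-only route from a1 to d4 makes exactly 3 down-moves and 3 right-moves in some order.
With no other constraints that would be C(6,3) = 20 routes.
Split at a3 and multiply the segment counts (each segment already excludes blocked cells): a1→a3: 1; a3→d4: 4; product = 4.
That gives 4 routes.

4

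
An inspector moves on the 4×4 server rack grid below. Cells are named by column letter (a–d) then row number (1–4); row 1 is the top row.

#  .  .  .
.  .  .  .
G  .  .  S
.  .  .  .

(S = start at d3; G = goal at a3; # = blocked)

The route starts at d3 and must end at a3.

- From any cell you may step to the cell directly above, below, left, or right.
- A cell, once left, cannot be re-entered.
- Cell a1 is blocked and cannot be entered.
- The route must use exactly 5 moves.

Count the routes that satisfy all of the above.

12

Need simple routes of exactly 5 moves from d3 to a3 (Manhattan distance 3, so 1 moves are spent on a detour and 1 undoing it).
Branch systematically from the start, pruning whenever the remaining move budget drops below the Manhattan distance to a3 or differs from it in parity. Grouping the completions by first move — via d2: 3; via d4: 3; via c3: 6 — and summing: 3 + 3 + 6 = 12.
That gives 12 routes.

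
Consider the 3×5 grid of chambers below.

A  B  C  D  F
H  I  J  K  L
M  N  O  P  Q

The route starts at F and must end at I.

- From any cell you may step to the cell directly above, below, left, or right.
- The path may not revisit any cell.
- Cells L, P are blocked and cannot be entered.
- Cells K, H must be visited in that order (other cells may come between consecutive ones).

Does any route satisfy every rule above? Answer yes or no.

One route that works: F → D → K → J → C → B → A → H → I.

yes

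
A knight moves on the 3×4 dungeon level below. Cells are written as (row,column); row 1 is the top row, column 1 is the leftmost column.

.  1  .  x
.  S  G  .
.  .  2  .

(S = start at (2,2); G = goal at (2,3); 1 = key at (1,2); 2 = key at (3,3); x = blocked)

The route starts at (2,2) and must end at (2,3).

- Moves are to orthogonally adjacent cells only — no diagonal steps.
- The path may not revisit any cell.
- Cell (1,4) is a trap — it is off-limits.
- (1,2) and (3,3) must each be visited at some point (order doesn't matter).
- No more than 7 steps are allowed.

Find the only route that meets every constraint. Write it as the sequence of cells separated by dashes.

The budget equals the shortest possible length, so every move has to be on a shortest route through the required cells.
Route from (2,2): up to (1,2), left to (1,1), 2× down (reaching (3,1)), 2× right (reaching (3,3)), up to (2,3) — 7 moves in all.
Check: all required cells visited; 7 ≤ 7 moves.

(2,2) - (1,2) - (1,1) - (2,1) - (3,1) - (3,2) - (3,3) - (2,3)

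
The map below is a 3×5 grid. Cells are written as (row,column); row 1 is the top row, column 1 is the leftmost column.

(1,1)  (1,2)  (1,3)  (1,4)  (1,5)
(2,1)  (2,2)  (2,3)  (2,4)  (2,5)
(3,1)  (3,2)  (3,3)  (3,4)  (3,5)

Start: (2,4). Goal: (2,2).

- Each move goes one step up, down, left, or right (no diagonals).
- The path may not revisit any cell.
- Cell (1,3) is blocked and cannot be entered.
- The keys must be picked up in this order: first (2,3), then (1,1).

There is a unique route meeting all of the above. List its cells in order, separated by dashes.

The waypoints must appear in the order (2,3), (1,1), with no cell reused.
Route from (2,4): left 1 to (2,3), down 1 to (3,3), left 2 to (3,1), up 2 to (1,1), right 1 to (1,2), down 1 to (2,2) — 8 moves in all.
Check: order respected ((2,3) at step 1, (1,1) at step 6).

(2,4) - (2,3) - (3,3) - (3,2) - (3,1) - (2,1) - (1,1) - (1,2) - (2,2)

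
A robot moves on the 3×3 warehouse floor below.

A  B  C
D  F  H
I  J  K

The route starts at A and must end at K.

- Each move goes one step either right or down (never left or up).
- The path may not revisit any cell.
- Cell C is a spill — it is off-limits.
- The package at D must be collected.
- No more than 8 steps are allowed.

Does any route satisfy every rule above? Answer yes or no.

One route that works: A → D → I → J → K.

yes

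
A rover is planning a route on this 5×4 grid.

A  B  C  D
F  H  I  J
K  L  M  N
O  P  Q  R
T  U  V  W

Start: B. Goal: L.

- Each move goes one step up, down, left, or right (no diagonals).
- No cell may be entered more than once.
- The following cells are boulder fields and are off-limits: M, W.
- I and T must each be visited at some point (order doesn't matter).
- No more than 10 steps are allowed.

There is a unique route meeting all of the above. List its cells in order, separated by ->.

The 10-move cap with required stops at I, T leaves no slack for detours.
Route from B: right to C, down to I, 2× left (reaching F), 3× down (reaching T), right to U, 2× up (reaching L) — 10 moves in all.
Check: all required cells visited; 10 ≤ 10 moves.

B -> C -> I -> H -> F -> K -> O -> T -> U -> P -> L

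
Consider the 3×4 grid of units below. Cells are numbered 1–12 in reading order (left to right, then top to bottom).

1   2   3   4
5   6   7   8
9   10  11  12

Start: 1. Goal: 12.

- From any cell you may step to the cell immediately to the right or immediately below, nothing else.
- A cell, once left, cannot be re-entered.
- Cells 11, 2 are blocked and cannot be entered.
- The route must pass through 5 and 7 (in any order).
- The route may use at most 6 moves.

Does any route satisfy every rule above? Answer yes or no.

yes

One route that works: 1 → 5 → 6 → 7 → 8 → 12.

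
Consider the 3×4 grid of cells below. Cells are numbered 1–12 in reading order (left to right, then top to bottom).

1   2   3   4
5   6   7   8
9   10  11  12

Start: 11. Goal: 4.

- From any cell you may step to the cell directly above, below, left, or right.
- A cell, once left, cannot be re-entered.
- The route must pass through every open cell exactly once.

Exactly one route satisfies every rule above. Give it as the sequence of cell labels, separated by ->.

11 -> 12 -> 8 -> 7 -> 6 -> 10 -> 9 -> 5 -> 1 -> 2 -> 3 -> 4

Need to visit all 12 open cells exactly once, starting at 11 and ending at 4.
Route from 11: right 1 to 12, up 1 to 8, left 2 to 6, down 1 to 10, left 1 to 9, up 2 to 1, right 3 to 4 — 11 moves in all.
Check: all 12 open cells covered.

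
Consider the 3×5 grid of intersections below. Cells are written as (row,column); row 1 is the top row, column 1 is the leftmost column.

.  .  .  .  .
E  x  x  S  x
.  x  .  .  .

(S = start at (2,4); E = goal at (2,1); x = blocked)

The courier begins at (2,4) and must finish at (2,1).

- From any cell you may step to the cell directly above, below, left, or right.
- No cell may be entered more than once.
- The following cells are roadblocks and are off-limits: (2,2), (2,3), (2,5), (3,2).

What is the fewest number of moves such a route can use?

The Manhattan distance from (2,4) to (2,1) is |2−2| + |4−1| = 3, so at least 3 moves are needed.
That bound ignores the blocked cells. Measuring each leg by the fewest moves that actually steer around them ((2,4)→(2,1): 5) raises the lower bound to 5.
A route of 5 moves exists: (2,4) → (1,4) → (1,3) → (1,2) → (1,1) → (2,1).
Since 5 matches that lower bound, it is optimal.

5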